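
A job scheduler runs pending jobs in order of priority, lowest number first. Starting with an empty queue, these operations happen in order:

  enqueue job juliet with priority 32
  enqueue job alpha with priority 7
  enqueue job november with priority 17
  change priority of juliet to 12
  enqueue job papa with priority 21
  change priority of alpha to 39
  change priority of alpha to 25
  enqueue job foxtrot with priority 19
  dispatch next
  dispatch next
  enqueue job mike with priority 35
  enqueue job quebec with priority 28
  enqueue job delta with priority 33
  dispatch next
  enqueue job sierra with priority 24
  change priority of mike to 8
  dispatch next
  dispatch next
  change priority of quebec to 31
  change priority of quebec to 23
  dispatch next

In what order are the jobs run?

add juliet (priority 32) → {juliet:32}
add alpha (priority 7) → {alpha:7, juliet:32}
add november (priority 17) → {alpha:7, november:17, juliet:32}
update juliet to priority 12 → {alpha:7, juliet:12, november:17}
add papa (priority 21) → {alpha:7, juliet:12, november:17, papa:21}
update alpha to priority 39 → {juliet:12, november:17, papa:21, alpha:39}
update alpha to priority 25 → {juliet:12, november:17, papa:21, alpha:25}
add foxtrot (priority 19) → {juliet:12, november:17, foxtrot:19, papa:21, alpha:25}
dispatch next → juliet; now {november:17, foxtrot:19, papa:21, alpha:25}
dispatch next → november; now {foxtrot:19, papa:21, alpha:25}
add mike (priority 35) → {foxtrot:19, papa:21, alpha:25, mike:35}
add quebec (priority 28) → {foxtrot:19, papa:21, alpha:25, quebec:28, mike:35}
add delta (priority 33) → {foxtrot:19, papa:21, alpha:25, quebec:28, delta:33, mike:35}
dispatch next → foxtrot; now {papa:21, alpha:25, quebec:28, delta:33, mike:35}
add sierra (priority 24) → {papa:21, sierra:24, alpha:25, quebec:28, delta:33, mike:35}
update mike to priority 8 → {mike:8, papa:21, sierra:24, alpha:25, quebec:28, delta:33}
dispatch next → mike; now {papa:21, sierra:24, alpha:25, quebec:28, delta:33}
dispatch next → papa; now {sierra:24, alpha:25, quebec:28, delta:33}
update quebec to priority 31 → {sierra:24, alpha:25, quebec:31, delta:33}
update quebec to priority 23 → {quebec:23, sierra:24, alpha:25, delta:33}
dispatch next → quebec; now {sierra:24, alpha:25, delta:33}

juliet → november → foxtrot → mike → papa → quebec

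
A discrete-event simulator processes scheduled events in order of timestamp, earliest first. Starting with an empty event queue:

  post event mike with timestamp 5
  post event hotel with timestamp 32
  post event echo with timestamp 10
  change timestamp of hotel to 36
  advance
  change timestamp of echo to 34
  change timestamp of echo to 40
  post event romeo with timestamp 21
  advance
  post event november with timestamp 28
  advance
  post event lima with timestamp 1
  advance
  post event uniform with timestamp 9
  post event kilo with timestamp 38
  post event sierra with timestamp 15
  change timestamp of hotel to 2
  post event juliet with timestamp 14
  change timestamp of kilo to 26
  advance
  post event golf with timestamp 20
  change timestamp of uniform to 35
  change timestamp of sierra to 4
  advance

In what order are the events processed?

mike, romeo, november, lima, hotel, sierra

add mike (timestamp 5) → {mike:5}
add hotel (timestamp 32) → {mike:5, hotel:32}
add echo (timestamp 10) → {mike:5, echo:10, hotel:32}
update hotel to timestamp 36 → {mike:5, echo:10, hotel:36}
advance → mike; now {echo:10, hotel:36}
update echo to timestamp 34 → {echo:34, hotel:36}
update echo to timestamp 40 → {hotel:36, echo:40}
add romeo (timestamp 21) → {romeo:21, hotel:36, echo:40}
advance → romeo; now {hotel:36, echo:40}
add november (timestamp 28) → {november:28, hotel:36, echo:40}
advance → november; now {hotel:36, echo:40}
add lima (timestamp 1) → {lima:1, hotel:36, echo:40}
advance → lima; now {hotel:36, echo:40}
add uniform (timestamp 9) → {uniform:9, hotel:36, echo:40}
add kilo (timestamp 38) → {uniform:9, hotel:36, kilo:38, echo:40}
add sierra (timestamp 15) → {uniform:9, sierra:15, hotel:36, kilo:38, echo:40}
update hotel to timestamp 2 → {hotel:2, uniform:9, sierra:15, kilo:38, echo:40}
add juliet (timestamp 14) → {hotel:2, uniform:9, juliet:14, sierra:15, kilo:38, echo:40}
update kilo to timestamp 26 → {hotel:2, uniform:9, juliet:14, sierra:15, kilo:26, echo:40}
advance → hotel; now {uniform:9, juliet:14, sierra:15, kilo:26, echo:40}
add golf (timestamp 20) → {uniform:9, juliet:14, sierra:15, golf:20, kilo:26, echo:40}
update uniform to timestamp 35 → {juliet:14, sierra:15, golf:20, kilo:26, uniform:35, echo:40}
update sierra to timestamp 4 → {sierra:4, juliet:14, golf:20, kilo:26, uniform:35, echo:40}
advance → sierra; now {juliet:14, golf:20, kilo:26, uniform:35, echo:40}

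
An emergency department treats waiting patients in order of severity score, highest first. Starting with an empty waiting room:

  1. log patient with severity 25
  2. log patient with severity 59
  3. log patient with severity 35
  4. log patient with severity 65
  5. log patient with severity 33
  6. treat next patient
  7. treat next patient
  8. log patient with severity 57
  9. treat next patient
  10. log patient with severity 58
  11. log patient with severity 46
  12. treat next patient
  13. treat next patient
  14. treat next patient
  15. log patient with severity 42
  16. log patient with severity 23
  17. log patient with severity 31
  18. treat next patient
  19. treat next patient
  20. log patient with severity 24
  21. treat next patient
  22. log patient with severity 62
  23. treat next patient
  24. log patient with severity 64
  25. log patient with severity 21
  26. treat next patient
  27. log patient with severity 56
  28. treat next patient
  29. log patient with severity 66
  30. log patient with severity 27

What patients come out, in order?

insert 25 → {25}
insert 59 → {59, 25}
insert 35 → {59, 35, 25}
insert 65 → {65, 59, 35, 25}
insert 33 → {65, 59, 35, 33, 25}
treat next patient → 65; now {59, 35, 33, 25}
treat next patient → 59; now {35, 33, 25}
insert 57 → {57, 35, 33, 25}
treat next patient → 57; now {35, 33, 25}
insert 58 → {58, 35, 33, 25}
insert 46 → {58, 46, 35, 33, 25}
treat next patient → 58; now {46, 35, 33, 25}
treat next patient → 46; now {35, 33, 25}
treat next patient → 35; now {33, 25}
insert 42 → {42, 33, 25}
insert 23 → {42, 33, 25, 23}
insert 31 → {42, 33, 31, 25, 23}
treat next patient → 42; now {33, 31, 25, 23}
treat next patient → 33; now {31, 25, 23}
insert 24 → {31, 25, 24, 23}
treat next patient → 31; now {25, 24, 23}
insert 62 → {62, 25, 24, 23}
treat next patient → 62; now {25, 24, 23}
insert 64 → {64, 25, 24, 23}
insert 21 → {64, 25, 24, 23, 21}
treat next patient → 64; now {25, 24, 23, 21}
insert 56 → {56, 25, 24, 23, 21}
treat next patient → 56; now {25, 24, 23, 21}
insert 66 → {66, 25, 24, 23, 21}
insert 27 → {66, 27, 25, 24, 23, 21}

[65, 59, 57, 58, 46, 35, 42, 33, 31, 62, 64, 56]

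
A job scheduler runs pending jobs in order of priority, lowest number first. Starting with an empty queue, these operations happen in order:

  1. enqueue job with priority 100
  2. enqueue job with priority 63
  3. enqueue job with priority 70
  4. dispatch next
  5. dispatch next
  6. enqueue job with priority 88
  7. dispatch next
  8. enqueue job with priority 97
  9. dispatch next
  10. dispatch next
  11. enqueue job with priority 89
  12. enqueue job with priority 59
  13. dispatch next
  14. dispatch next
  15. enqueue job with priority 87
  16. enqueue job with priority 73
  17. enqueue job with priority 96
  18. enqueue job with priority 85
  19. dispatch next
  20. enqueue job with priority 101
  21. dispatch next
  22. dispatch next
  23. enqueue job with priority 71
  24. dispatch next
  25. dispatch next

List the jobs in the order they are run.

[63, 70, 88, 97, 100, 59, 89, 73, 85, 87, 71, 96]

insert 100 → {100}
insert 63 → {63, 100}
insert 70 → {63, 70, 100}
dispatch next → 63; now {70, 100}
dispatch next → 70; now {100}
insert 88 → {88, 100}
dispatch next → 88; now {100}
insert 97 → {97, 100}
dispatch next → 97; now {100}
dispatch next → 100; now {}
insert 89 → {89}
insert 59 → {59, 89}
dispatch next → 59; now {89}
dispatch next → 89; now {}
insert 87 → {87}
insert 73 → {73, 87}
insert 96 → {73, 87, 96}
insert 85 → {73, 85, 87, 96}
dispatch next → 73; now {85, 87, 96}
insert 101 → {85, 87, 96, 101}
dispatch next → 85; now {87, 96, 101}
dispatch next → 87; now {96, 101}
insert 71 → {71, 96, 101}
dispatch next → 71; now {96, 101}
dispatch next → 96; now {101}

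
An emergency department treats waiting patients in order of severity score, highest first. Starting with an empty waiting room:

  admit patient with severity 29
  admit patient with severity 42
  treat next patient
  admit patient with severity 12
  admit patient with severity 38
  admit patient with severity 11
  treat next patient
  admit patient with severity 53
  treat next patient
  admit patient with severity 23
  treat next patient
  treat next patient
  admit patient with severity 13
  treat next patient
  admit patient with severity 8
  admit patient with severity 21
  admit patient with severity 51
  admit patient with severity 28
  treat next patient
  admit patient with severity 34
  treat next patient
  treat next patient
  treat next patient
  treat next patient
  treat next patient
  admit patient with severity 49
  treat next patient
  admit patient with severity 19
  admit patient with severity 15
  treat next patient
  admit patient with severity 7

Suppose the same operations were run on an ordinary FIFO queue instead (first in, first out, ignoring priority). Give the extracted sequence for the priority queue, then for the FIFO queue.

insert 29 → {29}
insert 42 → {42, 29}
treat next patient → 42; now {29}
insert 12 → {29, 12}
insert 38 → {38, 29, 12}
insert 11 → {38, 29, 12, 11}
treat next patient → 38; now {29, 12, 11}
insert 53 → {53, 29, 12, 11}
treat next patient → 53; now {29, 12, 11}
insert 23 → {29, 23, 12, 11}
treat next patient → 29; now {23, 12, 11}
treat next patient → 23; now {12, 11}
insert 13 → {13, 12, 11}
treat next patient → 13; now {12, 11}
insert 8 → {12, 11, 8}
insert 21 → {21, 12, 11, 8}
insert 51 → {51, 21, 12, 11, 8}
insert 28 → {51, 28, 21, 12, 11, 8}
treat next patient → 51; now {28, 21, 12, 11, 8}
insert 34 → {34, 28, 21, 12, 11, 8}
treat next patient → 34; now {28, 21, 12, 11, 8}
treat next patient → 28; now {21, 12, 11, 8}
treat next patient → 21; now {12, 11, 8}
treat next patient → 12; now {11, 8}
treat next patient → 11; now {8}
insert 49 → {49, 8}
treat next patient → 49; now {8}
insert 19 → {19, 8}
insert 15 → {19, 15, 8}
treat next patient → 19; now {15, 8}
insert 7 → {15, 8, 7}

priority queue: [42, 38, 53, 29, 23, 13, 51, 34, 28, 21, 12, 11, 49, 19]; FIFO queue: [29, 42, 12, 38, 11, 53, 23, 13, 8, 21, 51, 28, 34, 49]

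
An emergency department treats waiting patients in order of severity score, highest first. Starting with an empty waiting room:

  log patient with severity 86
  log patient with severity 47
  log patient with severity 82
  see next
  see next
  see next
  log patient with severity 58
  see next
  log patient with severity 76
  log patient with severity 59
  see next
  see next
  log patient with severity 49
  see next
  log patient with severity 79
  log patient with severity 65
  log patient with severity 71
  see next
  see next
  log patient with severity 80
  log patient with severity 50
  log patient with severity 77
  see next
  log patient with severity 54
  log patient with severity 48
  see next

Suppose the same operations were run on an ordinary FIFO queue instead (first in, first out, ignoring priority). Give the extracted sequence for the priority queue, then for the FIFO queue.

insert 86 → {86}
insert 47 → {86, 47}
insert 82 → {86, 82, 47}
see next → 86; now {82, 47}
see next → 82; now {47}
see next → 47; now {}
insert 58 → {58}
see next → 58; now {}
insert 76 → {76}
insert 59 → {76, 59}
see next → 76; now {59}
see next → 59; now {}
insert 49 → {49}
see next → 49; now {}
insert 79 → {79}
insert 65 → {79, 65}
insert 71 → {79, 71, 65}
see next → 79; now {71, 65}
see next → 71; now {65}
insert 80 → {80, 65}
insert 50 → {80, 65, 50}
insert 77 → {80, 77, 65, 50}
see next → 80; now {77, 65, 50}
insert 54 → {77, 65, 54, 50}
insert 48 → {77, 65, 54, 50, 48}
see next → 77; now {65, 54, 50, 48}

priority queue: 86 → 82 → 47 → 58 → 76 → 59 → 49 → 79 → 71 → 80 → 77; FIFO queue: 86, 47, 82, 58, 76, 59, 49, 79, 65, 71, 80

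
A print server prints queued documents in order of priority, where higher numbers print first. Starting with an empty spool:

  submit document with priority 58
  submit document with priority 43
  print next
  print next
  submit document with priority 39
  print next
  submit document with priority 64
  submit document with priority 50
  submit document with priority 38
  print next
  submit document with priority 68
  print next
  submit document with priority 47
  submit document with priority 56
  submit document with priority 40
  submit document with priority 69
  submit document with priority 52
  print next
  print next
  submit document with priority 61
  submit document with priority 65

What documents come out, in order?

insert 58 → {58}
insert 43 → {58, 43}
print next → 58; now {43}
print next → 43; now {}
insert 39 → {39}
print next → 39; now {}
insert 64 → {64}
insert 50 → {64, 50}
insert 38 → {64, 50, 38}
print next → 64; now {50, 38}
insert 68 → {68, 50, 38}
print next → 68; now {50, 38}
insert 47 → {50, 47, 38}
insert 56 → {56, 50, 47, 38}
insert 40 → {56, 50, 47, 40, 38}
insert 69 → {69, 56, 50, 47, 40, 38}
insert 52 → {69, 56, 52, 50, 47, 40, 38}
print next → 69; now {56, 52, 50, 47, 40, 38}
print next → 56; now {52, 50, 47, 40, 38}
insert 61 → {61, 52, 50, 47, 40, 38}
insert 65 → {65, 61, 52, 50, 47, 40, 38}

58, 43, 39, 64, 68, 69, 56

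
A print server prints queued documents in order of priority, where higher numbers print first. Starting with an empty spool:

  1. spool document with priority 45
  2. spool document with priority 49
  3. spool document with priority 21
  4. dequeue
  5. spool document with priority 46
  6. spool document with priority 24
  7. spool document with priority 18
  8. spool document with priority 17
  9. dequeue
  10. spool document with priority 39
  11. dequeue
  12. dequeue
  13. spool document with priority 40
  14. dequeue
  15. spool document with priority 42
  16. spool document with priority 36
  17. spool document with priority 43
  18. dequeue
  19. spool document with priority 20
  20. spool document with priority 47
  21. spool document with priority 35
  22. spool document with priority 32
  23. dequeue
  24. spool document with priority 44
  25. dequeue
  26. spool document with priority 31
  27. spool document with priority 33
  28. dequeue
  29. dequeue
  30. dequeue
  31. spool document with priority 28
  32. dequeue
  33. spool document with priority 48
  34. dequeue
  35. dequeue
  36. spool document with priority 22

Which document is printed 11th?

insert 45 → {45}
insert 49 → {49, 45}
insert 21 → {49, 45, 21}
dequeue → 49; now {45, 21}
insert 46 → {46, 45, 21}
insert 24 → {46, 45, 24, 21}
insert 18 → {46, 45, 24, 21, 18}
insert 17 → {46, 45, 24, 21, 18, 17}
dequeue → 46; now {45, 24, 21, 18, 17}
insert 39 → {45, 39, 24, 21, 18, 17}
dequeue → 45; now {39, 24, 21, 18, 17}
dequeue → 39; now {24, 21, 18, 17}
insert 40 → {40, 24, 21, 18, 17}
dequeue → 40; now {24, 21, 18, 17}
insert 42 → {42, 24, 21, 18, 17}
insert 36 → {42, 36, 24, 21, 18, 17}
insert 43 → {43, 42, 36, 24, 21, 18, 17}
dequeue → 43; now {42, 36, 24, 21, 18, 17}
insert 20 → {42, 36, 24, 21, 20, 18, 17}
insert 47 → {47, 42, 36, 24, 21, 20, 18, 17}
insert 35 → {47, 42, 36, 35, 24, 21, 20, 18, 17}
insert 32 → {47, 42, 36, 35, 32, 24, 21, 20, 18, 17}
dequeue → 47; now {42, 36, 35, 32, 24, 21, 20, 18, 17}
insert 44 → {44, 42, 36, 35, 32, 24, 21, 20, 18, 17}
dequeue → 44; now {42, 36, 35, 32, 24, 21, 20, 18, 17}
insert 31 → {42, 36, 35, 32, 31, 24, 21, 20, 18, 17}
insert 33 → {42, 36, 35, 33, 32, 31, 24, 21, 20, 18, 17}
dequeue → 42; now {36, 35, 33, 32, 31, 24, 21, 20, 18, 17}
dequeue → 36; now {35, 33, 32, 31, 24, 21, 20, 18, 17}
dequeue → 35; now {33, 32, 31, 24, 21, 20, 18, 17}
insert 28 → {33, 32, 31, 28, 24, 21, 20, 18, 17}
dequeue → 33; now {32, 31, 28, 24, 21, 20, 18, 17}
insert 48 → {48, 32, 31, 28, 24, 21, 20, 18, 17}
dequeue → 48; now {32, 31, 28, 24, 21, 20, 18, 17}
dequeue → 32; now {31, 28, 24, 21, 20, 18, 17}
insert 22 → {31, 28, 24, 22, 21, 20, 18, 17}

35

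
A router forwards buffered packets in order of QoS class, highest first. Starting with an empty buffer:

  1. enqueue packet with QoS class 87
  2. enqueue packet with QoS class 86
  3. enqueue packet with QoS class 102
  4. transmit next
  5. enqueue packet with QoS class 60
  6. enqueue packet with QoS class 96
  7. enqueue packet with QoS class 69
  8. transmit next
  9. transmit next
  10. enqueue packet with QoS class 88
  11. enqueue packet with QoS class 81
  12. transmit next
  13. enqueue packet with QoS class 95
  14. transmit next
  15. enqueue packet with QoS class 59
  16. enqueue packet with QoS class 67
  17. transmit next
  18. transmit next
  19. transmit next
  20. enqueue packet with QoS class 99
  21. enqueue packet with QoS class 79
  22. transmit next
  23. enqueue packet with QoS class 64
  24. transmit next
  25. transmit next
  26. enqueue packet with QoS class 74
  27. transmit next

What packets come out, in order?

insert 87 → {87}
insert 86 → {87, 86}
insert 102 → {102, 87, 86}
transmit next → 102; now {87, 86}
insert 60 → {87, 86, 60}
insert 96 → {96, 87, 86, 60}
insert 69 → {96, 87, 86, 69, 60}
transmit next → 96; now {87, 86, 69, 60}
transmit next → 87; now {86, 69, 60}
insert 88 → {88, 86, 69, 60}
insert 81 → {88, 86, 81, 69, 60}
transmit next → 88; now {86, 81, 69, 60}
insert 95 → {95, 86, 81, 69, 60}
transmit next → 95; now {86, 81, 69, 60}
insert 59 → {86, 81, 69, 60, 59}
insert 67 → {86, 81, 69, 67, 60, 59}
transmit next → 86; now {81, 69, 67, 60, 59}
transmit next → 81; now {69, 67, 60, 59}
transmit next → 69; now {67, 60, 59}
insert 99 → {99, 67, 60, 59}
insert 79 → {99, 79, 67, 60, 59}
transmit next → 99; now {79, 67, 60, 59}
insert 64 → {79, 67, 64, 60, 59}
transmit next → 79; now {67, 64, 60, 59}
transmit next → 67; now {64, 60, 59}
insert 74 → {74, 64, 60, 59}
transmit next → 74; now {64, 60, 59}

102 → 96 → 87 → 88 → 95 → 86 → 81 → 69 → 99 → 79 → 67 → 74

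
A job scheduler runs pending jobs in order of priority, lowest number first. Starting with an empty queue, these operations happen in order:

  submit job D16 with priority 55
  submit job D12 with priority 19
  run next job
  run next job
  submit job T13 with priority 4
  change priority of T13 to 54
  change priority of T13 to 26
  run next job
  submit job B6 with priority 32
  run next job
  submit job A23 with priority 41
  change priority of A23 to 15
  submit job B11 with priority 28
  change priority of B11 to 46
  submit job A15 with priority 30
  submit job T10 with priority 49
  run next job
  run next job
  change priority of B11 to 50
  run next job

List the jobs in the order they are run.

add D16 (priority 55) → {D16:55}
add D12 (priority 19) → {D12:19, D16:55}
run next job → D12; now {D16:55}
run next job → D16; now {}
add T13 (priority 4) → {T13:4}
update T13 to priority 54 → {T13:54}
update T13 to priority 26 → {T13:26}
run next job → T13; now {}
add B6 (priority 32) → {B6:32}
run next job → B6; now {}
add A23 (priority 41) → {A23:41}
update A23 to priority 15 → {A23:15}
add B11 (priority 28) → {A23:15, B11:28}
update B11 to priority 46 → {A23:15, B11:46}
add A15 (priority 30) → {A23:15, A15:30, B11:46}
add T10 (priority 49) → {A23:15, A15:30, B11:46, T10:49}
run next job → A23; now {A15:30, B11:46, T10:49}
run next job → A15; now {B11:46, T10:49}
update B11 to priority 50 → {T10:49, B11:50}
run next job → T10; now {B11:50}

D12 → D16 → T13 → B6 → A23 → A15 → T10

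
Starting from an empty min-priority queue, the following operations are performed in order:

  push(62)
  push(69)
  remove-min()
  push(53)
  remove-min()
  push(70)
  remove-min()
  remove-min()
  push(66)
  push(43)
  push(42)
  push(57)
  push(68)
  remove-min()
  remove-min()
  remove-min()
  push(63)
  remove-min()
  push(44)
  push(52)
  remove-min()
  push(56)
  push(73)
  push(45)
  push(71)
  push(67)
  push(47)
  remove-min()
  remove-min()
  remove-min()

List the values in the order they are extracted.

insert 62 → {62}
insert 69 → {62, 69}
remove-min → 62; now {69}
insert 53 → {53, 69}
remove-min → 53; now {69}
insert 70 → {69, 70}
remove-min → 69; now {70}
remove-min → 70; now {}
insert 66 → {66}
insert 43 → {43, 66}
insert 42 → {42, 43, 66}
insert 57 → {42, 43, 57, 66}
insert 68 → {42, 43, 57, 66, 68}
remove-min → 42; now {43, 57, 66, 68}
remove-min → 43; now {57, 66, 68}
remove-min → 57; now {66, 68}
insert 63 → {63, 66, 68}
remove-min → 63; now {66, 68}
insert 44 → {44, 66, 68}
insert 52 → {44, 52, 66, 68}
remove-min → 44; now {52, 66, 68}
insert 56 → {52, 56, 66, 68}
insert 73 → {52, 56, 66, 68, 73}
insert 45 → {45, 52, 56, 66, 68, 73}
insert 71 → {45, 52, 56, 66, 68, 71, 73}
insert 67 → {45, 52, 56, 66, 67, 68, 71, 73}
insert 47 → {45, 47, 52, 56, 66, 67, 68, 71, 73}
remove-min → 45; now {47, 52, 56, 66, 67, 68, 71, 73}
remove-min → 47; now {52, 56, 66, 67, 68, 71, 73}
remove-min → 52; now {56, 66, 67, 68, 71, 73}

62, 53, 69, 70, 42, 43, 57, 63, 44, 45, 47, 52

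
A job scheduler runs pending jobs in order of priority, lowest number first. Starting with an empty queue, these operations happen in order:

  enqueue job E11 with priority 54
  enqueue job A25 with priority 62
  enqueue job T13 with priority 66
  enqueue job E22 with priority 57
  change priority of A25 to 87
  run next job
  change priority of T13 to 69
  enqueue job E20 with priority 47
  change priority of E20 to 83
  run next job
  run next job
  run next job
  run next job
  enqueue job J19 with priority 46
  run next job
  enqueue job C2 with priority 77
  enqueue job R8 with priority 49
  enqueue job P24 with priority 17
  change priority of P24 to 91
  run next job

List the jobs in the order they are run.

E11, E22, T13, E20, A25, J19, R8

add E11 (priority 54) → {E11:54}
add A25 (priority 62) → {E11:54, A25:62}
add T13 (priority 66) → {E11:54, A25:62, T13:66}
add E22 (priority 57) → {E11:54, E22:57, A25:62, T13:66}
update A25 to priority 87 → {E11:54, E22:57, T13:66, A25:87}
run next job → E11; now {E22:57, T13:66, A25:87}
update T13 to priority 69 → {E22:57, T13:69, A25:87}
add E20 (priority 47) → {E20:47, E22:57, T13:69, A25:87}
update E20 to priority 83 → {E22:57, T13:69, E20:83, A25:87}
run next job → E22; now {T13:69, E20:83, A25:87}
run next job → T13; now {E20:83, A25:87}
run next job → E20; now {A25:87}
run next job → A25; now {}
add J19 (priority 46) → {J19:46}
run next job → J19; now {}
add C2 (priority 77) → {C2:77}
add R8 (priority 49) → {R8:49, C2:77}
add P24 (priority 17) → {P24:17, R8:49, C2:77}
update P24 to priority 91 → {R8:49, C2:77, P24:91}
run next job → R8; now {C2:77, P24:91}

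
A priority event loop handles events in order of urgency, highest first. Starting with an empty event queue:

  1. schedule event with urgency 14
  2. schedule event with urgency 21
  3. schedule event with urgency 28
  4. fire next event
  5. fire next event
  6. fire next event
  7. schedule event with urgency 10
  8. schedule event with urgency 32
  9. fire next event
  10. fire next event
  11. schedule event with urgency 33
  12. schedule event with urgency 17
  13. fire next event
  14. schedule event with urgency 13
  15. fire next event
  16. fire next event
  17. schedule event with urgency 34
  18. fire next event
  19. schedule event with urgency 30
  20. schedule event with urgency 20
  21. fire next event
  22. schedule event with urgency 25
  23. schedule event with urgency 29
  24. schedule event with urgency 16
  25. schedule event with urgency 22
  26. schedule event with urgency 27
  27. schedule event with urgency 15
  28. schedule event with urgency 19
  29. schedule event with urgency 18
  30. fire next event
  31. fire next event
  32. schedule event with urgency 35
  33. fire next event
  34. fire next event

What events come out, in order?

28, 21, 14, 32, 10, 33, 17, 13, 34, 30, 29, 27, 35, 25

insert 14 → {14}
insert 21 → {21, 14}
insert 28 → {28, 21, 14}
fire next event → 28; now {21, 14}
fire next event → 21; now {14}
fire next event → 14; now {}
insert 10 → {10}
insert 32 → {32, 10}
fire next event → 32; now {10}
fire next event → 10; now {}
insert 33 → {33}
insert 17 → {33, 17}
fire next event → 33; now {17}
insert 13 → {17, 13}
fire next event → 17; now {13}
fire next event → 13; now {}
insert 34 → {34}
fire next event → 34; now {}
insert 30 → {30}
insert 20 → {30, 20}
fire next event → 30; now {20}
insert 25 → {25, 20}
insert 29 → {29, 25, 20}
insert 16 → {29, 25, 20, 16}
insert 22 → {29, 25, 22, 20, 16}
insert 27 → {29, 27, 25, 22, 20, 16}
insert 15 → {29, 27, 25, 22, 20, 16, 15}
insert 19 → {29, 27, 25, 22, 20, 19, 16, 15}
insert 18 → {29, 27, 25, 22, 20, 19, 18, 16, 15}
fire next event → 29; now {27, 25, 22, 20, 19, 18, 16, 15}
fire next event → 27; now {25, 22, 20, 19, 18, 16, 15}
insert 35 → {35, 25, 22, 20, 19, 18, 16, 15}
fire next event → 35; now {25, 22, 20, 19, 18, 16, 15}
fire next event → 25; now {22, 20, 19, 18, 16, 15}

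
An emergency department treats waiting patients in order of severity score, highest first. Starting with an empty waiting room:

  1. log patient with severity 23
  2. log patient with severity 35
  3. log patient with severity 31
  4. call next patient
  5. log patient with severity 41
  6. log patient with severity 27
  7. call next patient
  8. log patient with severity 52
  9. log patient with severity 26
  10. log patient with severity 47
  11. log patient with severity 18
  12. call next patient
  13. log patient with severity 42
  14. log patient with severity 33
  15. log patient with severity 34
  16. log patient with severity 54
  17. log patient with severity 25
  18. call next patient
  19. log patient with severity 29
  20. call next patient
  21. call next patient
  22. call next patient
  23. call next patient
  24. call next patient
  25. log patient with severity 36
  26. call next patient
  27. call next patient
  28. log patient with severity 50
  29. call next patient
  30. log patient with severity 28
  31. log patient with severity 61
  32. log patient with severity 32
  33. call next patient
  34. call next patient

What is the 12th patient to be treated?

50

insert 23 → {23}
insert 35 → {35, 23}
insert 31 → {35, 31, 23}
call next patient → 35; now {31, 23}
insert 41 → {41, 31, 23}
insert 27 → {41, 31, 27, 23}
call next patient → 41; now {31, 27, 23}
insert 52 → {52, 31, 27, 23}
insert 26 → {52, 31, 27, 26, 23}
insert 47 → {52, 47, 31, 27, 26, 23}
insert 18 → {52, 47, 31, 27, 26, 23, 18}
call next patient → 52; now {47, 31, 27, 26, 23, 18}
insert 42 → {47, 42, 31, 27, 26, 23, 18}
insert 33 → {47, 42, 33, 31, 27, 26, 23, 18}
insert 34 → {47, 42, 34, 33, 31, 27, 26, 23, 18}
insert 54 → {54, 47, 42, 34, 33, 31, 27, 26, 23, 18}
insert 25 → {54, 47, 42, 34, 33, 31, 27, 26, 25, 23, 18}
call next patient → 54; now {47, 42, 34, 33, 31, 27, 26, 25, 23, 18}
insert 29 → {47, 42, 34, 33, 31, 29, 27, 26, 25, 23, 18}
call next patient → 47; now {42, 34, 33, 31, 29, 27, 26, 25, 23, 18}
call next patient → 42; now {34, 33, 31, 29, 27, 26, 25, 23, 18}
call next patient → 34; now {33, 31, 29, 27, 26, 25, 23, 18}
call next patient → 33; now {31, 29, 27, 26, 25, 23, 18}
call next patient → 31; now {29, 27, 26, 25, 23, 18}
insert 36 → {36, 29, 27, 26, 25, 23, 18}
call next patient → 36; now {29, 27, 26, 25, 23, 18}
call next patient → 29; now {27, 26, 25, 23, 18}
insert 50 → {50, 27, 26, 25, 23, 18}
call next patient → 50; now {27, 26, 25, 23, 18}
insert 28 → {28, 27, 26, 25, 23, 18}
insert 61 → {61, 28, 27, 26, 25, 23, 18}
insert 32 → {61, 32, 28, 27, 26, 25, 23, 18}
call next patient → 61; now {32, 28, 27, 26, 25, 23, 18}
call next patient → 32; now {28, 27, 26, 25, 23, 18}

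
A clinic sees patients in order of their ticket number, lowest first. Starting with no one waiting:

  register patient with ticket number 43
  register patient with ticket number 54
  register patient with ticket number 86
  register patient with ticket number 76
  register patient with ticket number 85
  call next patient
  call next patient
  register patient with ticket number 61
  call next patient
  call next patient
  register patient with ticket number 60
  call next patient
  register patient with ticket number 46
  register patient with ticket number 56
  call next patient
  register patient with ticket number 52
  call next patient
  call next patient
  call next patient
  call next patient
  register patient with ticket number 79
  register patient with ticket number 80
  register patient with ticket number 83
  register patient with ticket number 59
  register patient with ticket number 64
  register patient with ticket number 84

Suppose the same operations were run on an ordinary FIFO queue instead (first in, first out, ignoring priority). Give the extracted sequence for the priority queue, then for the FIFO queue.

priority queue: [43, 54, 61, 76, 60, 46, 52, 56, 85, 86]; FIFO queue: [43, 54, 86, 76, 85, 61, 60, 46, 56, 52]

insert 43 → {43}
insert 54 → {43, 54}
insert 86 → {43, 54, 86}
insert 76 → {43, 54, 76, 86}
insert 85 → {43, 54, 76, 85, 86}
call next patient → 43; now {54, 76, 85, 86}
call next patient → 54; now {76, 85, 86}
insert 61 → {61, 76, 85, 86}
call next patient → 61; now {76, 85, 86}
call next patient → 76; now {85, 86}
insert 60 → {60, 85, 86}
call next patient → 60; now {85, 86}
insert 46 → {46, 85, 86}
insert 56 → {46, 56, 85, 86}
call next patient → 46; now {56, 85, 86}
insert 52 → {52, 56, 85, 86}
call next patient → 52; now {56, 85, 86}
call next patient → 56; now {85, 86}
call next patient → 85; now {86}
call next patient → 86; now {}
insert 79 → {79}
insert 80 → {79, 80}
insert 83 → {79, 80, 83}
insert 59 → {59, 79, 80, 83}
insert 64 → {59, 64, 79, 80, 83}
insert 84 → {59, 64, 79, 80, 83, 84}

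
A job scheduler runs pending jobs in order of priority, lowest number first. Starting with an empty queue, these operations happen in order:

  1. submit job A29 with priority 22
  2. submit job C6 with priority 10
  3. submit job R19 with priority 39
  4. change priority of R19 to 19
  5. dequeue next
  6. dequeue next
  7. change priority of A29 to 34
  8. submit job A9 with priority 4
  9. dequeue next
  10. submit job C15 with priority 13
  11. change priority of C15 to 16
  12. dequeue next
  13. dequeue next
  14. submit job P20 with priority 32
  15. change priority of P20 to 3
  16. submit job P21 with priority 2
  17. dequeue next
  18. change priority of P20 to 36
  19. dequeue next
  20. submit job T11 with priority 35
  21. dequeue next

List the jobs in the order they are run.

C6 → R19 → A9 → C15 → A29 → P21 → P20 → T11

add A29 (priority 22) → {A29:22}
add C6 (priority 10) → {C6:10, A29:22}
add R19 (priority 39) → {C6:10, A29:22, R19:39}
update R19 to priority 19 → {C6:10, R19:19, A29:22}
dequeue next → C6; now {R19:19, A29:22}
dequeue next → R19; now {A29:22}
update A29 to priority 34 → {A29:34}
add A9 (priority 4) → {A9:4, A29:34}
dequeue next → A9; now {A29:34}
add C15 (priority 13) → {C15:13, A29:34}
update C15 to priority 16 → {C15:16, A29:34}
dequeue next → C15; now {A29:34}
dequeue next → A29; now {}
add P20 (priority 32) → {P20:32}
update P20 to priority 3 → {P20:3}
add P21 (priority 2) → {P21:2, P20:3}
dequeue next → P21; now {P20:3}
update P20 to priority 36 → {P20:36}
dequeue next → P20; now {}
add T11 (priority 35) → {T11:35}
dequeue next → T11; now {}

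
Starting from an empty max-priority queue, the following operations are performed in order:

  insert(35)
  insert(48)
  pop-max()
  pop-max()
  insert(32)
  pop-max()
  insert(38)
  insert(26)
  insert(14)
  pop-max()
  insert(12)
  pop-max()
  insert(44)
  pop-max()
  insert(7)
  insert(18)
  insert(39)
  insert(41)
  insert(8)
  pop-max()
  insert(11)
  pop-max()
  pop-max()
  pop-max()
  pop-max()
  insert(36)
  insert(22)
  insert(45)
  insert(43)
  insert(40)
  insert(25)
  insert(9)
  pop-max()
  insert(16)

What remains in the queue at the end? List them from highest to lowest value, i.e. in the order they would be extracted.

insert 35 → {35}
insert 48 → {48, 35}
pop-max → 48; now {35}
pop-max → 35; now {}
insert 32 → {32}
pop-max → 32; now {}
insert 38 → {38}
insert 26 → {38, 26}
insert 14 → {38, 26, 14}
pop-max → 38; now {26, 14}
insert 12 → {26, 14, 12}
pop-max → 26; now {14, 12}
insert 44 → {44, 14, 12}
pop-max → 44; now {14, 12}
insert 7 → {14, 12, 7}
insert 18 → {18, 14, 12, 7}
insert 39 → {39, 18, 14, 12, 7}
insert 41 → {41, 39, 18, 14, 12, 7}
insert 8 → {41, 39, 18, 14, 12, 8, 7}
pop-max → 41; now {39, 18, 14, 12, 8, 7}
insert 11 → {39, 18, 14, 12, 11, 8, 7}
pop-max → 39; now {18, 14, 12, 11, 8, 7}
pop-max → 18; now {14, 12, 11, 8, 7}
pop-max → 14; now {12, 11, 8, 7}
pop-max → 12; now {11, 8, 7}
insert 36 → {36, 11, 8, 7}
insert 22 → {36, 22, 11, 8, 7}
insert 45 → {45, 36, 22, 11, 8, 7}
insert 43 → {45, 43, 36, 22, 11, 8, 7}
insert 40 → {45, 43, 40, 36, 22, 11, 8, 7}
insert 25 → {45, 43, 40, 36, 25, 22, 11, 8, 7}
insert 9 → {45, 43, 40, 36, 25, 22, 11, 9, 8, 7}
pop-max → 45; now {43, 40, 36, 25, 22, 11, 9, 8, 7}
insert 16 → {43, 40, 36, 25, 22, 16, 11, 9, 8, 7}

[43, 40, 36, 25, 22, 16, 11, 9, 8, 7]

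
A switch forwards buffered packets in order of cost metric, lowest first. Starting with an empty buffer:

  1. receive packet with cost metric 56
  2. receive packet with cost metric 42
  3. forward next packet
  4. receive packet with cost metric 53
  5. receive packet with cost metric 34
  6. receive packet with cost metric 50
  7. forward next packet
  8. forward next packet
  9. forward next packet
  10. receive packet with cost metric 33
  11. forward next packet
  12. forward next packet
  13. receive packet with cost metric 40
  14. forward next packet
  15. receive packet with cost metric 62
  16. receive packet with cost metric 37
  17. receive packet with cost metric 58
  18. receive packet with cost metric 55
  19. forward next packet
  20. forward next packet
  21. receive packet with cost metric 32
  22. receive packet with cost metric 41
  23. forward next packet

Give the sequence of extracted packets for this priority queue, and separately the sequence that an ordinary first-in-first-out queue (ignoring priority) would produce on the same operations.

insert 56 → {56}
insert 42 → {42, 56}
forward next packet → 42; now {56}
insert 53 → {53, 56}
insert 34 → {34, 53, 56}
insert 50 → {34, 50, 53, 56}
forward next packet → 34; now {50, 53, 56}
forward next packet → 50; now {53, 56}
forward next packet → 53; now {56}
insert 33 → {33, 56}
forward next packet → 33; now {56}
forward next packet → 56; now {}
insert 40 → {40}
forward next packet → 40; now {}
insert 62 → {62}
insert 37 → {37, 62}
insert 58 → {37, 58, 62}
insert 55 → {37, 55, 58, 62}
forward next packet → 37; now {55, 58, 62}
forward next packet → 55; now {58, 62}
insert 32 → {32, 58, 62}
insert 41 → {32, 41, 58, 62}
forward next packet → 32; now {41, 58, 62}

priority queue: [42, 34, 50, 53, 33, 56, 40, 37, 55, 32]; FIFO queue: [56, 42, 53, 34, 50, 33, 40, 62, 37, 58]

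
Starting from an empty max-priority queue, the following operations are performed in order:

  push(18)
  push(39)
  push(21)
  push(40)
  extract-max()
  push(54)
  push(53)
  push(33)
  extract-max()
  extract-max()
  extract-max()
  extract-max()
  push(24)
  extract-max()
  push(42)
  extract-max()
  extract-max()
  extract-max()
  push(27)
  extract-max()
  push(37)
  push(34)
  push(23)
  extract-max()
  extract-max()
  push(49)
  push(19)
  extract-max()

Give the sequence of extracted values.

insert 18 → {18}
insert 39 → {39, 18}
insert 21 → {39, 21, 18}
insert 40 → {40, 39, 21, 18}
extract-max → 40; now {39, 21, 18}
insert 54 → {54, 39, 21, 18}
insert 53 → {54, 53, 39, 21, 18}
insert 33 → {54, 53, 39, 33, 21, 18}
extract-max → 54; now {53, 39, 33, 21, 18}
extract-max → 53; now {39, 33, 21, 18}
extract-max → 39; now {33, 21, 18}
extract-max → 33; now {21, 18}
insert 24 → {24, 21, 18}
extract-max → 24; now {21, 18}
insert 42 → {42, 21, 18}
extract-max → 42; now {21, 18}
extract-max → 21; now {18}
extract-max → 18; now {}
insert 27 → {27}
extract-max → 27; now {}
insert 37 → {37}
insert 34 → {37, 34}
insert 23 → {37, 34, 23}
extract-max → 37; now {34, 23}
extract-max → 34; now {23}
insert 49 → {49, 23}
insert 19 → {49, 23, 19}
extract-max → 49; now {23, 19}

40, 54, 53, 39, 33, 24, 42, 21, 18, 27, 37, 34, 49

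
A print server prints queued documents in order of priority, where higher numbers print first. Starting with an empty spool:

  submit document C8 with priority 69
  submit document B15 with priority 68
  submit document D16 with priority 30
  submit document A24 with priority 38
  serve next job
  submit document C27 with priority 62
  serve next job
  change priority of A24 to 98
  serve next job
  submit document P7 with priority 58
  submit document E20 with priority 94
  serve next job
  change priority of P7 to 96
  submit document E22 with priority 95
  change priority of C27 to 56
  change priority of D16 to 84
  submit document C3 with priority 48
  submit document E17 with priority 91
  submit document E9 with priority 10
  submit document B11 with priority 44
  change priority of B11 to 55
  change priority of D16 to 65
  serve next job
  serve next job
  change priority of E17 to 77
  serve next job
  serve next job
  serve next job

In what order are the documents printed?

add C8 (priority 69) → {C8:69}
add B15 (priority 68) → {C8:69, B15:68}
add D16 (priority 30) → {C8:69, B15:68, D16:30}
add A24 (priority 38) → {C8:69, B15:68, A24:38, D16:30}
serve next job → C8; now {B15:68, A24:38, D16:30}
add C27 (priority 62) → {B15:68, C27:62, A24:38, D16:30}
serve next job → B15; now {C27:62, A24:38, D16:30}
update A24 to priority 98 → {A24:98, C27:62, D16:30}
serve next job → A24; now {C27:62, D16:30}
add P7 (priority 58) → {C27:62, P7:58, D16:30}
add E20 (priority 94) → {E20:94, C27:62, P7:58, D16:30}
serve next job → E20; now {C27:62, P7:58, D16:30}
update P7 to priority 96 → {P7:96, C27:62, D16:30}
add E22 (priority 95) → {P7:96, E22:95, C27:62, D16:30}
update C27 to priority 56 → {P7:96, E22:95, C27:56, D16:30}
update D16 to priority 84 → {P7:96, E22:95, D16:84, C27:56}
add C3 (priority 48) → {P7:96, E22:95, D16:84, C27:56, C3:48}
add E17 (priority 91) → {P7:96, E22:95, E17:91, D16:84, C27:56, C3:48}
add E9 (priority 10) → {P7:96, E22:95, E17:91, D16:84, C27:56, C3:48, E9:10}
add B11 (priority 44) → {P7:96, E22:95, E17:91, D16:84, C27:56, C3:48, B11:44, E9:10}
update B11 to priority 55 → {P7:96, E22:95, E17:91, D16:84, C27:56, B11:55, C3:48, E9:10}
update D16 to priority 65 → {P7:96, E22:95, E17:91, D16:65, C27:56, B11:55, C3:48, E9:10}
serve next job → P7; now {E22:95, E17:91, D16:65, C27:56, B11:55, C3:48, E9:10}
serve next job → E22; now {E17:91, D16:65, C27:56, B11:55, C3:48, E9:10}
update E17 to priority 77 → {E17:77, D16:65, C27:56, B11:55, C3:48, E9:10}
serve next job → E17; now {D16:65, C27:56, B11:55, C3:48, E9:10}
serve next job → D16; now {C27:56, B11:55, C3:48, E9:10}
serve next job → C27; now {B11:55, C3:48, E9:10}

C8 → B15 → A24 → E20 → P7 → E22 → E17 → D16 → C27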